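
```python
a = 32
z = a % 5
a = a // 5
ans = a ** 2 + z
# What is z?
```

Trace:
`a = 32` → a = 32
`z = a % 5` → z = 2
`a = a // 5` → a = 6
`ans = a ** 2 + z` → ans = 38
So z = 2

Answer: 2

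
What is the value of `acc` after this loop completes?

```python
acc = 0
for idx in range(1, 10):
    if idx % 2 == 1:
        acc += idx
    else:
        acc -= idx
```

Add odd, subtract even
`acc` takes the values: 0 → 1 → -1 → 2 → -2 → 3 → -3 → 4 → -4 → 5

Answer: 5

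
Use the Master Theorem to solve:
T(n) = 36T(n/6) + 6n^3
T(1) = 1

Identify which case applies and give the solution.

a=36, b=6, f(n)=6n^3. log_6(36) = 2. Since c=3 > 2 and the regularity condition holds (36(n/6)^3 = (36/6^3)n^3 with 36/6^3 < 1), Case 3 applies: T(n) = Θ(f(n)) = O(n^3).

Answer: O(n^3) - Case 3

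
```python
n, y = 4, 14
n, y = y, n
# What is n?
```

Trace:
`n, y = 4, 14` → n = 4; y = 14
`n, y = y, n` → n = 14; y = 4
So n = 14

Answer: 14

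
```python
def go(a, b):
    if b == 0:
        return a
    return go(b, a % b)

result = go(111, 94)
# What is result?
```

go(111, 94) -> go(94, 17) -> go(17, 9) -> go(9, 8) -> go(8, 1) -> go(1, 0) -> 1

Answer: 1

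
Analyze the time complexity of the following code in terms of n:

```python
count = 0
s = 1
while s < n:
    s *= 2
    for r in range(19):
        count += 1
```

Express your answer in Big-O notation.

Each loop level contributes: log n × 1. Multiplying the contributions gives O(log n).

Answer: O(log n)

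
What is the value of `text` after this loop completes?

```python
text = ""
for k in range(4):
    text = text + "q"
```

Repeat 'q' 4 times
`text` takes the values: "" → "q" → "qq" → "qqq" → "qqqq"

Answer: "qqqq"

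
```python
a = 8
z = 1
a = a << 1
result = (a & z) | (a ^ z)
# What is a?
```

Trace:
`a = 8` → a = 8
`z = 1` → z = 1
`a = a << 1` → a = 16
`result = (a & z) | (a ^ z)` → result = 17
So a = 16

Answer: 16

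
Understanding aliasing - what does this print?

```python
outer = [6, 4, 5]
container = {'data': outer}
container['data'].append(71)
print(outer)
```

Key concept: dict holds reference to list.
Step by step:
`outer = [6, 4, 5]` → outer = [6, 4, 5]
`container = {'data': outer}` → container = {'data': [6, 4, 5]}
`container['data'].append(71)` → outer = [6, 4, 5, 71]; container = {'data': [6, 4, 5, 71]}
`print(outer)` → prints [6, 4, 5, 71]

Answer: [6, 4, 5, 71]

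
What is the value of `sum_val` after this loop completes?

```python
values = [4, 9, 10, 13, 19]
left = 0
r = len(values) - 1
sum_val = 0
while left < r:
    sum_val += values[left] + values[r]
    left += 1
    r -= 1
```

Sum of pairs from ends
`sum_val` takes the values: 0 → 23 → 45

Answer: 45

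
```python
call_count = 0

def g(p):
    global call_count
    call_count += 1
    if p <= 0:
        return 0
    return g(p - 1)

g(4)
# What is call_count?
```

Linear recursion stepping by 1: 5 calls from p=4 down to ≤0.

Answer: 5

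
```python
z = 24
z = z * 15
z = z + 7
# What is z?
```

Trace:
`z = 24` → z = 24
`z = z * 15` → z = 360
`z = z + 7` → z = 367
So z = 367

Answer: 367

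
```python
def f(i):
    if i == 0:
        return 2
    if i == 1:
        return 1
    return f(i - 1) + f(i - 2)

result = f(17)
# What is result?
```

Build up from base cases: f(0)=2, f(1)=1, f(2)=3, f(3)=4, f(4)=7, f(5)=11, f(6)=18, ..., f(17)=3571

Answer: 3571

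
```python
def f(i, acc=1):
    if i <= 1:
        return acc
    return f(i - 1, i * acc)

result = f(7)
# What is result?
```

Accumulator trace (n, acc): (7, 1) -> (6, 7) -> (5, 42) -> (4, 210) -> (3, 840) -> (2, 2520) -> (1, 5040) -> return 5040

Answer: 5040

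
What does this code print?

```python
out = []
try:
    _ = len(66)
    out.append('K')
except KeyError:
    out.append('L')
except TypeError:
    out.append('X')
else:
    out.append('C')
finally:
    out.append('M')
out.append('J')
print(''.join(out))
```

Execution trace: 'X' (except TypeError) → 'M' (finally) → 'J' (after the try/except). Output: XMJ

Answer: XMJ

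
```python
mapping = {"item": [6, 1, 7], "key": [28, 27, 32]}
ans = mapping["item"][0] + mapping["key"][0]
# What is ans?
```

Trace:
`mapping = {"item": [6, 1, 7], "key": [28, 27, 32]}` → mapping = {'item': [6, 1, 7], 'key': [28, 27, 32]}
`ans = mapping["item"][0] + mapping["key"][0]` → ans = 34
So ans = 34

Answer: 34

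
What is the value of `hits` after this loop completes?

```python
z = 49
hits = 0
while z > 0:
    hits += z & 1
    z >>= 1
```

Count set bits in 49 (binary: 0b110001)
`hits` takes the values: 0 → 1 → 2 → 3

Answer: 3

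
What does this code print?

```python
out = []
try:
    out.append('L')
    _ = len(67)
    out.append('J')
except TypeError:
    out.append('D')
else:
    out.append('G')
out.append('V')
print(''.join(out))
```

Execution trace: 'L' (try body) → 'D' (except TypeError) → 'V' (after the try/except). Output: LDV

Answer: LDV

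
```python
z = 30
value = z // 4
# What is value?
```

Trace:
`z = 30` → z = 30
`value = z // 4` → value = 7
So value = 7

Answer: 7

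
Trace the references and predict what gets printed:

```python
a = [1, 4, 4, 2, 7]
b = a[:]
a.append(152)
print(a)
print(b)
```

Key concept: slice [:] creates copy.
Step by step:
`a = [1, 4, 4, 2, 7]` → a = [1, 4, 4, 2, 7]
`b = a[:]` → b = [1, 4, 4, 2, 7]
`a.append(152)` → a = [1, 4, 4, 2, 7, 152]
`print(a)` → prints [1, 4, 4, 2, 7, 152]
`print(b)` → prints [1, 4, 4, 2, 7]

Answer:
[1, 4, 4, 2, 7, 152]
[1, 4, 4, 2, 7]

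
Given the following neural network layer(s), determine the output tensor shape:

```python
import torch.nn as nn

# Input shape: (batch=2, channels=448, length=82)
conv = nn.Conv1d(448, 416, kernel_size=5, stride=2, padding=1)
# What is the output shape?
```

Input: (2, 448, 82) -> Output: (2, 416, 40)

Answer: (2, 416, 40)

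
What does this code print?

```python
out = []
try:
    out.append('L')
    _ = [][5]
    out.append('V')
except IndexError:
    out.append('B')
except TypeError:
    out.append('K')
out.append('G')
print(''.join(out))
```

Execution trace: 'L' (try body) → 'B' (except IndexError) → 'G' (after the try/except). Output: LBG

Answer: LBG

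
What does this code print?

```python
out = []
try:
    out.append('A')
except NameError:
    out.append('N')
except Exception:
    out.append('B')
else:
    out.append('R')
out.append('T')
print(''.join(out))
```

Execution trace: 'A' (try body, no exception) → 'R' (else) → 'T' (after the try/except). Output: ART

Answer: ART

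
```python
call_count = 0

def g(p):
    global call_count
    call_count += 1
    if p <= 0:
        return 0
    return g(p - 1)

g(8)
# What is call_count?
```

Linear recursion stepping by 1: 9 calls from p=8 down to ≤0.

Answer: 9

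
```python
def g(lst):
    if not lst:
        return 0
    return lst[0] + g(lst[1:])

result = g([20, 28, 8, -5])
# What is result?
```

20 + 28 + 8 + (-5) + 0 = 51

Answer: 51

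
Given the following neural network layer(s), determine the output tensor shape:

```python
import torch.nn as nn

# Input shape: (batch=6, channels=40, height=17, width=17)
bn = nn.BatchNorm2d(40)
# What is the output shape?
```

Input: (6, 40, 17, 17) -> Output: (6, 40, 17, 17)

Answer: (6, 40, 17, 17)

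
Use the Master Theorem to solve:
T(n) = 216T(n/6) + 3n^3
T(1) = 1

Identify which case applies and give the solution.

a=216, b=6, f(n)=3n^3. log_6(216) = 3. Since c=3 = 3, Case 2 applies: T(n) = Θ(n^log_b(a) · log n) = O(n^3 log n).

Answer: O(n^3 log n) - Case 2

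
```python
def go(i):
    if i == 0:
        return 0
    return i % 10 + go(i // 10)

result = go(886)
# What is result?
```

Sum of digits of 886: 6 + 8 + 8 = 22

Answer: 22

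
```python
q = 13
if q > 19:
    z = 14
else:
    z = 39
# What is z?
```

Trace:
`q = 13` → q = 13
`if q > 19: ...` → q > 19 is False, take else branch → z = 39
So z = 39

Answer: 39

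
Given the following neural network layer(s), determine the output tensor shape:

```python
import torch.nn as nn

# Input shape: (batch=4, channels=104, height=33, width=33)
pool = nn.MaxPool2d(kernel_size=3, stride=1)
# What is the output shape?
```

Input: (4, 104, 33, 33) -> Output: (4, 104, 31, 31)

Answer: (4, 104, 31, 31)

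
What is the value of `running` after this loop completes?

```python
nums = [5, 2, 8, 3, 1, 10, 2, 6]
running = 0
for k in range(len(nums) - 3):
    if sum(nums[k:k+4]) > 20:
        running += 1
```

Count windows with sum > 20
`running` takes the values: 0 → 1

Answer: 1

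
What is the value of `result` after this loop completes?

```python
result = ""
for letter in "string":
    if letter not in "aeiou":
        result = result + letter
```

Remove vowels from 'string'
`result` takes the values: "" → "s" → "st" → "str" → "strn" → "strng"

Answer: "strng"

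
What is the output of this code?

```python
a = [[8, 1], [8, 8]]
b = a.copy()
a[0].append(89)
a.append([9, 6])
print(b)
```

Key concept: shallow copy with nested lists.
Step by step:
`a = [[8, 1], [8, 8]]` → a = [[8, 1], [8, 8]]
`b = a.copy()` → b = [[8, 1], [8, 8]]
`a[0].append(89)` → a = [[8, 1, 89], [8, 8]]; b = [[8, 1, 89], [8, 8]]
`a.append([9, 6])` → a = [[8, 1, 89], [8, 8], [9, 6]]
`print(b)` → prints [[8, 1, 89], [8, 8]]

Answer: [[8, 1, 89], [8, 8]]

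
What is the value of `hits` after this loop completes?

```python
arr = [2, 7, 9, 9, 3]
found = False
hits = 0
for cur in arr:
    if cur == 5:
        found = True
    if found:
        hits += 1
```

Count elements after first 5 in [2, 7, 9, 9, 3]
`hits` takes the values: 0

Answer: 0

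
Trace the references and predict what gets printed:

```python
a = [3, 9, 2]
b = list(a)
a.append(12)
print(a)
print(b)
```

Key concept: list() constructor creates copy.
Step by step:
`a = [3, 9, 2]` → a = [3, 9, 2]
`b = list(a)` → b = [3, 9, 2]
`a.append(12)` → a = [3, 9, 2, 12]
`print(a)` → prints [3, 9, 2, 12]
`print(b)` → prints [3, 9, 2]

Answer:
[3, 9, 2, 12]
[3, 9, 2]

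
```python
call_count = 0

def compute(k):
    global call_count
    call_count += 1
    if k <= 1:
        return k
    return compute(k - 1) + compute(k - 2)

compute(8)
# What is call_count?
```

Calls(k) = 1 + Calls(k-1) + Calls(k-2); Calls(0)=Calls(1)=1. For k=8 this gives 67.

Answer: 67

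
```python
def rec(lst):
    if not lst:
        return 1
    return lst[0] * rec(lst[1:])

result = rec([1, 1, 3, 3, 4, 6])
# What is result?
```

Product over [1, 1, 3, 3, 4, 6] = 1 * 1 * 3 * 3 * 4 * 6 = 216

Answer: 216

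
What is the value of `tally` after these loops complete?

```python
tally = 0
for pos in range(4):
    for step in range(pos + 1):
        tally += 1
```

Triangle: 1 + 2 + ... + 4
`tally` takes the values: 0 → 1 → 2 → 3 → 4 → 5 → 6 → 7 → 8 → 9 → 10

Answer: 10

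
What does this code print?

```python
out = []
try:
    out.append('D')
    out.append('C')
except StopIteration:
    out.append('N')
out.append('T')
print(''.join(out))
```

Execution trace: 'D' (try body) → 'C' (try body, no exception) → 'T' (after the try/except). Output: DCT

Answer: DCT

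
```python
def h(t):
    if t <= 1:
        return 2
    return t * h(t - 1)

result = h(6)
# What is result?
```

h(6) = 6 * 5 * 4 * 3 * 2 * 2 = 1440

Answer: 1440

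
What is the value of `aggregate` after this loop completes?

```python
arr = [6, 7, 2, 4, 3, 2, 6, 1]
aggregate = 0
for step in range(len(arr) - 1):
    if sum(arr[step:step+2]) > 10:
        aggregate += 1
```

Count windows with sum > 10
`aggregate` takes the values: 0 → 1

Answer: 1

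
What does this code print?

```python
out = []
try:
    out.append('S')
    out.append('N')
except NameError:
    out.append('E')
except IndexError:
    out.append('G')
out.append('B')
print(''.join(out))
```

Execution trace: 'S' (try body) → 'N' (try body, no exception) → 'B' (after the try/except). Output: SNB

Answer: SNB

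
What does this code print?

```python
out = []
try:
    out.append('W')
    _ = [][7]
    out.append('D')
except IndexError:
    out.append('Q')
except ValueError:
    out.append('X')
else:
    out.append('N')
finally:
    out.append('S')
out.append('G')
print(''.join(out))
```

Execution trace: 'W' (try body) → 'Q' (except IndexError) → 'S' (finally) → 'G' (after the try/except). Output: WQSG

Answer: WQSG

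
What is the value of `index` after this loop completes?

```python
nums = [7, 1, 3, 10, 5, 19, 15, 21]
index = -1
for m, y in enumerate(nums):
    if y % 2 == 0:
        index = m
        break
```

First even number index in [7, 1, 3, 10, 5, 19, 15, 21]
`index` takes the values: -1 → 3

Answer: 3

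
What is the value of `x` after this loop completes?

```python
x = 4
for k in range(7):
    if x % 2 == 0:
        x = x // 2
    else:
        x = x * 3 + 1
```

Collatz-style transformation from 4
`x` takes the values: 4 → 2 → 1 → 4 → 2 → 1 → 4 → 2

Answer: 2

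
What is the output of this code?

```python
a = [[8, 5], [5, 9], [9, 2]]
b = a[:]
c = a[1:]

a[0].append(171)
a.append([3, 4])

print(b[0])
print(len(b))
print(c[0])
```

Key concept: slice with nested mutation.
Step by step:
`a = [[8, 5], [5, 9], [9, 2]]` → a = [[8, 5], [5, 9], [9, 2]]
`b = a[:]` → b = [[8, 5], [5, 9], [9, 2]]
`c = a[1:]` → c = [[5, 9], [9, 2]]
`a[0].append(171)` → a = [[8, 5, 171], [5, 9], [9, 2]]; b = [[8, 5, 171], [5, 9], [9, 2]]
`a.append([3, 4])` → a = [[8, 5, 171], [5, 9], [9, 2], [3, 4]]
`print(b[0])` → prints [8, 5, 171]
`print(len(b))` → prints 3
`print(c[0])` → prints [5, 9]

Answer:
[8, 5, 171]
3
[5, 9]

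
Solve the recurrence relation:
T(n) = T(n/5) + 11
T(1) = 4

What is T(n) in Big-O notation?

Each step divides n by 5 and adds 11. After log_5(n) steps we reach T(1)=4. So T(n) = 11·log_5(n) + 4 = O(log n).

Answer: O(log n)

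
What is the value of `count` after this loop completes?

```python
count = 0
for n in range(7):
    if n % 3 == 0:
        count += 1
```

Count numbers divisible by 3 in range(7)
`count` takes the values: 0 → 1 → 2 → 3

Answer: 3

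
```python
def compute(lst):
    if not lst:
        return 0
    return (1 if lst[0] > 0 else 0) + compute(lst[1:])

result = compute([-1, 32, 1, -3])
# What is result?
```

Count of positive elements in [-1, 32, 1, -3] = 2

Answer: 2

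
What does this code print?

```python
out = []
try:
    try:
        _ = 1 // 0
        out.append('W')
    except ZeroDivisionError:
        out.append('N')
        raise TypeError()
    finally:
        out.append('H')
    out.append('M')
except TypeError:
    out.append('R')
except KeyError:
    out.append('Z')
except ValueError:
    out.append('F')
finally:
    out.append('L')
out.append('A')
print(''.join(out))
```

Execution trace: 'N' (inner except ZeroDivisionError) → 'H' (inner finally) → 'R' (except TypeError) → 'L' (finally) → 'A' (after the try/except). Output: NHRLA

Answer: NHRLA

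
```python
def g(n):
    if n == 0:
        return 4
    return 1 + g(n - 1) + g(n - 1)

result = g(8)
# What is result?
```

g(n) = 1 + 2·g(n-1), g(0)=4. Closed form: (4+1)·2^8 - 1 = 1279.

Answer: 1279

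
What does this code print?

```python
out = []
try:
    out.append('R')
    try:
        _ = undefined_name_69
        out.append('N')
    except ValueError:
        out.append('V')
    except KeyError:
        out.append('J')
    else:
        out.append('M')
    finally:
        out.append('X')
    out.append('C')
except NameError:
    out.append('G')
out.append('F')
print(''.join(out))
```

Execution trace: 'R' (try body) → 'X' (inner finally) → 'G' (except NameError) → 'F' (after the try/except). Output: RXGF

Answer: RXGF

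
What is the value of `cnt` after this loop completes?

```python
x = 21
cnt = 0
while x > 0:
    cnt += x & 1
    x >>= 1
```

Count set bits in 21 (binary: 0b10101)
`cnt` takes the values: 0 → 1 → 2 → 3

Answer: 3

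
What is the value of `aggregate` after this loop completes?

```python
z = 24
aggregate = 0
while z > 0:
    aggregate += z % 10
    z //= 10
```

Sum digits of 24
`aggregate` takes the values: 0 → 4 → 6

Answer: 6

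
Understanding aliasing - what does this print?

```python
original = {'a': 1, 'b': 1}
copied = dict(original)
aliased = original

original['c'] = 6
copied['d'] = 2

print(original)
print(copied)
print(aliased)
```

Key concept: dict() creates copy, assignment creates alias.
Step by step:
`original = {'a': 1, 'b': 1}` → original = {'a': 1, 'b': 1}
`copied = dict(original)` → copied = {'a': 1, 'b': 1}
`aliased = original` → aliased = {'a': 1, 'b': 1} (same object as original)
`original['c'] = 6` → original = {'a': 1, 'b': 1, 'c': 6} (same object as aliased); aliased = {'a': 1, 'b': 1, 'c': 6} (same object as original)
`copied['d'] = 2` → copied = {'a': 1, 'b': 1, 'd': 2}
`print(original)` → prints {'a': 1, 'b': 1, 'c': 6}
`print(copied)` → prints {'a': 1, 'b': 1, 'd': 2}
`print(aliased)` → prints {'a': 1, 'b': 1, 'c': 6}

Answer:
{'a': 1, 'b': 1, 'c': 6}
{'a': 1, 'b': 1, 'd': 2}
{'a': 1, 'b': 1, 'c': 6}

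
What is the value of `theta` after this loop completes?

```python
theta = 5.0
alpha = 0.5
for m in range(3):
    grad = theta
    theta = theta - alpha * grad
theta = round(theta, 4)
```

Gradient descent: w = 5.0 * (1 - 0.5)^3
`theta` takes the values: 5.0 → 2.5 → 1.25 → 0.625

Answer: 0.625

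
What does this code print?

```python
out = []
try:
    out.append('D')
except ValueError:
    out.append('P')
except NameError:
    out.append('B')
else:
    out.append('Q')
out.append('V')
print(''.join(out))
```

Execution trace: 'D' (try body, no exception) → 'Q' (else) → 'V' (after the try/except). Output: DQV

Answer: DQV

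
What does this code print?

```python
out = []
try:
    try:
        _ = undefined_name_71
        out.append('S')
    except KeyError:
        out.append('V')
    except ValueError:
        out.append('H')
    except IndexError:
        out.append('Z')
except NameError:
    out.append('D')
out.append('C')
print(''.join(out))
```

Execution trace: 'D' (outer except NameError) → 'C' (after the try/except). Output: DC

Answer: DC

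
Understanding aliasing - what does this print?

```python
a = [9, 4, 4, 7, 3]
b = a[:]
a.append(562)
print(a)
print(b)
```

Key concept: slice [:] creates copy.
Step by step:
`a = [9, 4, 4, 7, 3]` → a = [9, 4, 4, 7, 3]
`b = a[:]` → b = [9, 4, 4, 7, 3]
`a.append(562)` → a = [9, 4, 4, 7, 3, 562]
`print(a)` → prints [9, 4, 4, 7, 3, 562]
`print(b)` → prints [9, 4, 4, 7, 3]

Answer:
[9, 4, 4, 7, 3, 562]
[9, 4, 4, 7, 3]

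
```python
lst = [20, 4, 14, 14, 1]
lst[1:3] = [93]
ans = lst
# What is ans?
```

Trace:
`lst = [20, 4, 14, 14, 1]` → lst = [20, 4, 14, 14, 1]
`lst[1:3] = [93]` → lst = [20, 93, 14, 1]
`ans = lst` → ans = [20, 93, 14, 1]
So ans = [20, 93, 14, 1]

Answer: [20, 93, 14, 1]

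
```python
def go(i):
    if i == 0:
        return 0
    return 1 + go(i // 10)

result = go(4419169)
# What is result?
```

Count of digits of 4419169: 7

Answer: 7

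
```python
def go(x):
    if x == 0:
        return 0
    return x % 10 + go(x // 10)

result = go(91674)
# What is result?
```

Sum of digits of 91674: 4 + 7 + 6 + 1 + 9 = 27

Answer: 27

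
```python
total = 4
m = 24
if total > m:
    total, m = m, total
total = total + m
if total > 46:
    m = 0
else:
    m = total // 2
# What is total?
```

Trace:
`total = 4` → total = 4
`m = 24` → m = 24
`if total > m: ...` → total > m is False → no variable changes
`total = total + m` → total = 28
`if total > 46: ...` → total > 46 is False, take else branch → m = 14
So total = 28

Answer: 28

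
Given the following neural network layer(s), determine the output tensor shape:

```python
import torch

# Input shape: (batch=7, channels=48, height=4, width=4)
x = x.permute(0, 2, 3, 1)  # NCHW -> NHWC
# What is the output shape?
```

Input: (7, 48, 4, 4) -> Output: (7, 4, 4, 48)

Answer: (7, 4, 4, 48)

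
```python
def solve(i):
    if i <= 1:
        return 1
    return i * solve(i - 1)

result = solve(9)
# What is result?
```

solve(9) = 9 * 8 * 7 * 6 * 5 * 4 * 3 * 2 * 1 = 362880

Answer: 362880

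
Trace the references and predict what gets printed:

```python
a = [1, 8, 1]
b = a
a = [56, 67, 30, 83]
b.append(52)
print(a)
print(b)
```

Key concept: rebinding vs mutation: a is rebound to a new list, b still points at the original.
Step by step:
`a = [1, 8, 1]` → a = [1, 8, 1]
`b = a` → b = [1, 8, 1] (same object as a)
`a = [56, 67, 30, 83]` → a = [56, 67, 30, 83]
`b.append(52)` → b = [1, 8, 1, 52]
`print(a)` → prints [56, 67, 30, 83]
`print(b)` → prints [1, 8, 1, 52]

Answer:
[56, 67, 30, 83]
[1, 8, 1, 52]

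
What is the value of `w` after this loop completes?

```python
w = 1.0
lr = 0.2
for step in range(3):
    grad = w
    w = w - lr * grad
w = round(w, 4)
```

Gradient descent: w = 1.0 * (1 - 0.2)^3
`w` takes the values: 1.0 → 0.8 → 0.64 → 0.512

Answer: 0.512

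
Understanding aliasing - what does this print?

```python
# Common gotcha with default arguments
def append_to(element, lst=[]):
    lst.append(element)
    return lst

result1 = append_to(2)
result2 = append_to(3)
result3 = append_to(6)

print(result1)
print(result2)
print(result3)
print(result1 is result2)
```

Key concept: mutable default argument gotcha.
Step by step:
`result1 = append_to(2)` → result1 = [2]
`result2 = append_to(3)` → result1 = [2, 3] (same object as result2); result2 = [2, 3] (same object as result1)
`result3 = append_to(6)` → result1 = [2, 3, 6] (same object as result2, result3); result2 = [2, 3, 6] (same object as result1, result3); result3 = [2, 3, 6] (same object as result1, result2)
`print(result1)` → prints [2, 3, 6]
`print(result2)` → prints [2, 3, 6]
`print(result3)` → prints [2, 3, 6]
`print(result1 is result2)` → prints True

Answer:
[2, 3, 6]
[2, 3, 6]
[2, 3, 6]
True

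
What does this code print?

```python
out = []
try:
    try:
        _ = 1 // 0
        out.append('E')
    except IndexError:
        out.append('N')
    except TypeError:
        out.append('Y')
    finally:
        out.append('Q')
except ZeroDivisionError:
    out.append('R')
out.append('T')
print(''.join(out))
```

Execution trace: 'Q' (finally) → 'R' (outer except ZeroDivisionError) → 'T' (after the try/except). Output: QRT

Answer: QRT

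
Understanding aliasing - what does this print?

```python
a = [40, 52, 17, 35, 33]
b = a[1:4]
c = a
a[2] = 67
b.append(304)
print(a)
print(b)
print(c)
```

Key concept: slice vs alias.
Step by step:
`a = [40, 52, 17, 35, 33]` → a = [40, 52, 17, 35, 33]
`b = a[1:4]` → b = [52, 17, 35]
`c = a` → c = [40, 52, 17, 35, 33] (same object as a)
`a[2] = 67` → a = [40, 52, 67, 35, 33] (same object as c); c = [40, 52, 67, 35, 33] (same object as a)
`b.append(304)` → b = [52, 17, 35, 304]
`print(a)` → prints [40, 52, 67, 35, 33]
`print(b)` → prints [52, 17, 35, 304]
`print(c)` → prints [40, 52, 67, 35, 33]

Answer:
[40, 52, 67, 35, 33]
[52, 17, 35, 304]
[40, 52, 67, 35, 33]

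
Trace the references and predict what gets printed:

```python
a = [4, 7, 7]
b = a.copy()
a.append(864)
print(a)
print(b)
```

Key concept: list.copy() creates independent copy.
Step by step:
`a = [4, 7, 7]` → a = [4, 7, 7]
`b = a.copy()` → b = [4, 7, 7]
`a.append(864)` → a = [4, 7, 7, 864]
`print(a)` → prints [4, 7, 7, 864]
`print(b)` → prints [4, 7, 7]

Answer:
[4, 7, 7, 864]
[4, 7, 7]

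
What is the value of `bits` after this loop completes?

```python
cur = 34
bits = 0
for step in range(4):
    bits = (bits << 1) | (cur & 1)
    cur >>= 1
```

Reverse lowest 4 bits of 34
`bits` takes the values: 0 → 1 → 2 → 4

Answer: 4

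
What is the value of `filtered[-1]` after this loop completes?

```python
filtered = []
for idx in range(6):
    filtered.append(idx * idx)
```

Last element of squares 0 to 5
`filtered` takes the values: [] → [0] → [0, 1] → [0, 1, 4] → [0, 1, 4, 9] → [0, 1, 4, 9, 16] → [0, 1, 4, 9, 16, 25]
So `filtered[-1]` = 25

Answer: 25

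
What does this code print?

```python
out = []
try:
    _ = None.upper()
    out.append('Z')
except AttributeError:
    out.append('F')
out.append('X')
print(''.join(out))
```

Execution trace: 'F' (except AttributeError) → 'X' (after the try/except). Output: FX

Answer: FX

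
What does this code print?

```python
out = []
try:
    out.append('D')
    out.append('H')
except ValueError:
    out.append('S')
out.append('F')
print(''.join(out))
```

Execution trace: 'D' (try body) → 'H' (try body, no exception) → 'F' (after the try/except). Output: DHF

Answer: DHF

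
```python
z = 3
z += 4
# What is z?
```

Trace:
`z = 3` → z = 3
`z += 4` → z = 7
So z = 7

Answer: 7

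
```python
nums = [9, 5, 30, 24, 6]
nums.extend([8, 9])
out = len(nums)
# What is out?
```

Trace:
`nums = [9, 5, 30, 24, 6]` → nums = [9, 5, 30, 24, 6]
`nums.extend([8, 9])` → nums = [9, 5, 30, 24, 6, 8, 9]
`out = len(nums)` → out = 7
So out = 7

Answer: 7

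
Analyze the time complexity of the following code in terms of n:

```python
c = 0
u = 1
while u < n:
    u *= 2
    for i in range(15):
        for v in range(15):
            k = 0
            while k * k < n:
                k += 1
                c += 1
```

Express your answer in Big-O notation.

Each loop level contributes: log n × 1 × 1 × √n. Multiplying the contributions gives O(√n log n).

Answer: O(√n log n)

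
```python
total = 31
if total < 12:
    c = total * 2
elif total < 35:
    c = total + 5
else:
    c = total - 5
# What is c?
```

Trace:
`total = 31` → total = 31
`if total < 12: ...` → total < 12 is False, total < 35 is True → c = 36
So c = 36

Answer: 36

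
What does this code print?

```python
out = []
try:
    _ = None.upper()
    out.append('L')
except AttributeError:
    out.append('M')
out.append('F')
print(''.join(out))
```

Execution trace: 'M' (except AttributeError) → 'F' (after the try/except). Output: MF

Answer: MF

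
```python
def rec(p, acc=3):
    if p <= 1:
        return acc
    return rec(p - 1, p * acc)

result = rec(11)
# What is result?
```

Accumulator trace (n, acc): (11, 3) -> (10, 33) -> (9, 330) -> (8, 2970) -> (7, 23760) -> (6, 166320) -> (5, 997920) -> (4, 4989600) -> (3, 19958400) -> (2, 59875200) -> (1, 119750400) -> return 119750400

Answer: 119750400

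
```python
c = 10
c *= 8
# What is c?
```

Trace:
`c = 10` → c = 10
`c *= 8` → c = 80
So c = 80

Answer: 80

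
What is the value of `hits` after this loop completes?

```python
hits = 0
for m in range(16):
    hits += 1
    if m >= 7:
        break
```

Loop breaks when m reaches 7, hits is 8
`hits` takes the values: 0 → 1 → 2 → 3 → 4 → 5 → 6 → 7 → 8

Answer: 8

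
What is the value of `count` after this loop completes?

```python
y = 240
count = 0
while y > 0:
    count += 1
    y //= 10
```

Count digits by repeated division by 10
`count` takes the values: 0 → 1 → 2 → 3

Answer: 3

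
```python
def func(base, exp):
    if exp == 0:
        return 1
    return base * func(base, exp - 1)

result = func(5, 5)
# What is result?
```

func(5, 5) = 5 * 5 * 5 * 5 * 5 = 3125

Answer: 3125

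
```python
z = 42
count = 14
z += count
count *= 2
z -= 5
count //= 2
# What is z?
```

Trace:
`z = 42` → z = 42
`count = 14` → count = 14
`z += count` → z = 56
`count *= 2` → count = 28
`z -= 5` → z = 51
`count //= 2` → count = 14
So z = 51

Answer: 51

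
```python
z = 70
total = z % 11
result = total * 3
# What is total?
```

Trace:
`z = 70` → z = 70
`total = z % 11` → total = 4
`result = total * 3` → result = 12
So total = 4

Answer: 4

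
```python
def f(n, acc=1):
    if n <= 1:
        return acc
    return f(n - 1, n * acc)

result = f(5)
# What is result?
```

Accumulator trace (n, acc): (5, 1) -> (4, 5) -> (3, 20) -> (2, 60) -> (1, 120) -> return 120

Answer: 120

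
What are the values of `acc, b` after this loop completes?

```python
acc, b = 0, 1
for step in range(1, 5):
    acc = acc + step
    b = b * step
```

Sum and factorial of 1 to 4
`acc, b` takes the values: (0, 1) → (1, 1) → (3, 1) → (3, 2) → (6, 2) → (6, 6) → (10, 6) → (10, 24)

Answer: 10, 24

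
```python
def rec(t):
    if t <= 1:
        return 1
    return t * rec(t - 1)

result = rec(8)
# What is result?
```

rec(8) = 8 * 7 * 6 * 5 * 4 * 3 * 2 * 1 = 40320

Answer: 40320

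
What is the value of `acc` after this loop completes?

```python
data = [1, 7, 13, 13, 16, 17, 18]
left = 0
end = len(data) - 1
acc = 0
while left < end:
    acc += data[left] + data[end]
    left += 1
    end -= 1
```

Sum of pairs from ends
`acc` takes the values: 0 → 19 → 43 → 72

Answer: 72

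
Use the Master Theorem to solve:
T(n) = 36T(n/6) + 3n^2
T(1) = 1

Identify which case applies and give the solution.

a=36, b=6, f(n)=3n^2. log_6(36) = 2. Since c=2 = 2, Case 2 applies: T(n) = Θ(n^log_b(a) · log n) = O(n^2 log n).

Answer: O(n^2 log n) - Case 2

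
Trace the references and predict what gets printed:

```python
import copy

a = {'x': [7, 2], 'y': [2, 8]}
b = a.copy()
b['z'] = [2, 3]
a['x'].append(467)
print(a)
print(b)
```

Key concept: shallow copy of dict with mutable values.
Step by step:
`a = {'x': [7, 2], 'y': [2, 8]}` → a = {'x': [7, 2], 'y': [2, 8]}
`b = a.copy()` → b = {'x': [7, 2], 'y': [2, 8]}
`b['z'] = [2, 3]` → b = {'x': [7, 2], 'y': [2, 8], 'z': [2, 3]}
`a['x'].append(467)` → a = {'x': [7, 2, 467], 'y': [2, 8]}; b = {'x': [7, 2, 467], 'y': [2, 8], 'z': [2, 3]}
`print(a)` → prints {'x': [7, 2, 467], 'y': [2, 8]}
`print(b)` → prints {'x': [7, 2, 467], 'y': [2, 8], 'z': [2, 3]}

Answer:
{'x': [7, 2, 467], 'y': [2, 8]}
{'x': [7, 2, 467], 'y': [2, 8], 'z': [2, 3]}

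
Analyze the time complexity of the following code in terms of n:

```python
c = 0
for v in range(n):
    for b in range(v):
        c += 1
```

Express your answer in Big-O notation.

Each loop level contributes: n × n. Multiplying the contributions gives O(n^2).

Answer: O(n^2)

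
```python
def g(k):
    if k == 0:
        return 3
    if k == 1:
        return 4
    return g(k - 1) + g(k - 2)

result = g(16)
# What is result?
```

Build up from base cases: g(0)=3, g(1)=4, g(2)=7, g(3)=11, g(4)=18, g(5)=29, g(6)=47, ..., g(16)=5778

Answer: 5778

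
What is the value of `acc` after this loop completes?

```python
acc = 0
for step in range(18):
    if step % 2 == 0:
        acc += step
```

Sum of even numbers 0 to 17
`acc` takes the values: 0 → 2 → 6 → 12 → 20 → 30 → 42 → 56 → 72

Answer: 72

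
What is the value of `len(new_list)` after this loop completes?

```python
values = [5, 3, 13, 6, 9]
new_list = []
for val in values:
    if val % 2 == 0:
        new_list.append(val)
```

Count even numbers in [5, 3, 13, 6, 9]
`new_list` takes the values: [] → [6]
So `len(new_list)` = 1

Answer: 1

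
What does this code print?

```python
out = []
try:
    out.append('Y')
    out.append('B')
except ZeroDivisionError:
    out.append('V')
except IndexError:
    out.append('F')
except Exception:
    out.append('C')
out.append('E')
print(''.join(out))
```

Execution trace: 'Y' (try body) → 'B' (try body, no exception) → 'E' (after the try/except). Output: YBE

Answer: YBE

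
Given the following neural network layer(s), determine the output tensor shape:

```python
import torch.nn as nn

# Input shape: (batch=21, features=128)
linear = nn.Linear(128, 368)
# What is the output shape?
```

Input: (21, 128) -> Output: (21, 368)

Answer: (21, 368)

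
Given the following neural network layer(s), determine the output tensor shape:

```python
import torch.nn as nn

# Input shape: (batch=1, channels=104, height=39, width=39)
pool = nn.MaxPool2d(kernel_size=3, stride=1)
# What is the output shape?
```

Input: (1, 104, 39, 39) -> Output: (1, 104, 37, 37)

Answer: (1, 104, 37, 37)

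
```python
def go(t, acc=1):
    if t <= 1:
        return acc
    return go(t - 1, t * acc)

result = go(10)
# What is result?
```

Accumulator trace (n, acc): (10, 1) -> (9, 10) -> (8, 90) -> (7, 720) -> (6, 5040) -> (5, 30240) -> (4, 151200) -> (3, 604800) -> (2, 1814400) -> (1, 3628800) -> return 3628800

Answer: 3628800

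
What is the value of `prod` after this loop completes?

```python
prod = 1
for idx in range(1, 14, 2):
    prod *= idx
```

Product of 1, 3, 5, ... up to 13
`prod` takes the values: 1 → 3 → 15 → 105 → 945 → 10395 → 135135

Answer: 135135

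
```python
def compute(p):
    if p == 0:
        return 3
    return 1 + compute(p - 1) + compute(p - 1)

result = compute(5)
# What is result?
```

compute(p) = 1 + 2·compute(p-1), compute(0)=3. Closed form: (3+1)·2^5 - 1 = 127.

Answer: 127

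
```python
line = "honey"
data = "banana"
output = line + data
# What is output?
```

Trace:
`line = "honey"` → line = 'honey'
`data = "banana"` → data = 'banana'
`output = line + data` → output = 'honeybanana'
So output = 'honeybanana'

Answer: 'honeybanana'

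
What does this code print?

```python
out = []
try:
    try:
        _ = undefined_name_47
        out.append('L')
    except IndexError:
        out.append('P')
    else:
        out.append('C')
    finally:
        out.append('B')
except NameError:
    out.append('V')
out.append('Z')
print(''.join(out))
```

Execution trace: 'B' (inner finally) → 'V' (outer except NameError) → 'Z' (after the try/except). Output: BVZ

Answer: BVZ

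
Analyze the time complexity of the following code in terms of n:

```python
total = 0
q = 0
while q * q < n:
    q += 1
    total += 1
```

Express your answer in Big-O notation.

Each loop level contributes: √n. Multiplying the contributions gives O(√n).

Answer: O(√n)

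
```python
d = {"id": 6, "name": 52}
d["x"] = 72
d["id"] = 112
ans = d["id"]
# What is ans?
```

Trace:
`d = {"id": 6, "name": 52}` → d = {'id': 6, 'name': 52}
`d["x"] = 72` → d = {'id': 6, 'name': 52, 'x': 72}
`d["id"] = 112` → d = {'id': 112, 'name': 52, 'x': 72}
`ans = d["id"]` → ans = 112
So ans = 112

Answer: 112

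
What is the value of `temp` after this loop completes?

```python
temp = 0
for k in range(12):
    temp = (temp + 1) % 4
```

Increment mod 4, 12 times = 0
`temp` takes the values: 0 → 1 → 2 → 3 → 0 → 1 → 2 → 3 → 0 → 1 → 2 → 3 → 0

Answer: 0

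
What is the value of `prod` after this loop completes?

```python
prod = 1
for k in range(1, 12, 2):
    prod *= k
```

Product of 1, 3, 5, ... up to 11
`prod` takes the values: 1 → 3 → 15 → 105 → 945 → 10395

Answer: 10395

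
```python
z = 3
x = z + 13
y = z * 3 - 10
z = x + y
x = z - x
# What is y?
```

Trace:
`z = 3` → z = 3
`x = z + 13` → x = 16
`y = z * 3 - 10` → y = -1
`z = x + y` → z = 15
`x = z - x` → x = -1
So y = -1

Answer: -1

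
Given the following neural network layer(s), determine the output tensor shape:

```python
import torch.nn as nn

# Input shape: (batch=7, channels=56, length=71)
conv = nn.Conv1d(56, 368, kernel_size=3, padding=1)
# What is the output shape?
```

Input: (7, 56, 71) -> Output: (7, 368, 71)

Answer: (7, 368, 71)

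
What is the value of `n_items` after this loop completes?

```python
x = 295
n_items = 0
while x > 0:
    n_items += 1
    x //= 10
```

Count digits by repeated division by 10
`n_items` takes the values: 0 → 1 → 2 → 3

Answer: 3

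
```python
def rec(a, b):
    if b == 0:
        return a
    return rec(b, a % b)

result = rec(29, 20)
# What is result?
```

rec(29, 20) -> rec(20, 9) -> rec(9, 2) -> rec(2, 1) -> rec(1, 0) -> 1

Answer: 1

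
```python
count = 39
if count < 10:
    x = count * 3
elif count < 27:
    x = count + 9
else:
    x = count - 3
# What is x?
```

Trace:
`count = 39` → count = 39
`if count < 10: ...` → count < 10 is False, count < 27 is False, take else branch → x = 36
So x = 36

Answer: 36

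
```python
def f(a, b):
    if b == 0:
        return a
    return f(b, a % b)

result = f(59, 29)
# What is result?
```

f(59, 29) -> f(29, 1) -> f(1, 0) -> 1

Answer: 1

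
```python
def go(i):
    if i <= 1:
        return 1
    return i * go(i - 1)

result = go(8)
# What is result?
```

go(8) = 8 * 7 * 6 * 5 * 4 * 3 * 2 * 1 = 40320

Answer: 40320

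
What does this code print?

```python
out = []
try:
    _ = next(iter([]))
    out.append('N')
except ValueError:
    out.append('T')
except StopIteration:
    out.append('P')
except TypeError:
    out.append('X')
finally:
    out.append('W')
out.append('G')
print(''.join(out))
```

Execution trace: 'P' (except StopIteration) → 'W' (finally) → 'G' (after the try/except). Output: PWG

Answer: PWG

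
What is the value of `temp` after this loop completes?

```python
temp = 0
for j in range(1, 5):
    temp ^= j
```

XOR of 1 to 4
`temp` takes the values: 0 → 1 → 3 → 0 → 4

Answer: 4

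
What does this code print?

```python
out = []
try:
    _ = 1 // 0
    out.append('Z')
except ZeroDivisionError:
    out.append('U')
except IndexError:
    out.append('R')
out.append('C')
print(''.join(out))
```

Execution trace: 'U' (except ZeroDivisionError) → 'C' (after the try/except). Output: UC

Answer: UC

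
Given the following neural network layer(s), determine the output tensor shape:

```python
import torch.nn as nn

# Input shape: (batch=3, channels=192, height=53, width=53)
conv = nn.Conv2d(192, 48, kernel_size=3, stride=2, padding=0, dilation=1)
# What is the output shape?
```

Input: (3, 192, 53, 53) -> Output: (3, 48, 26, 26)

Answer: (3, 48, 26, 26)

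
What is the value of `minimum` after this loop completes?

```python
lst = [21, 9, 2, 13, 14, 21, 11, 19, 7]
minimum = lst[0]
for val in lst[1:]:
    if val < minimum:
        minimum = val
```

Minimum of [21, 9, 2, 13, 14, 21, 11, 19, 7]
`minimum` takes the values: 21 → 9 → 2

Answer: 2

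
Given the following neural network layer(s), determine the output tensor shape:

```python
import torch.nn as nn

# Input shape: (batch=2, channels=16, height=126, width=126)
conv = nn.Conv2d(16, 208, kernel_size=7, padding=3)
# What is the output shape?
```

Input: (2, 16, 126, 126) -> Output: (2, 208, 126, 126)

Answer: (2, 208, 126, 126)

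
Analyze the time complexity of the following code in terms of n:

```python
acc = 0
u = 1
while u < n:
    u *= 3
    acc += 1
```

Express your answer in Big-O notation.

Each loop level contributes: log n. Multiplying the contributions gives O(log n).

Answer: O(log n)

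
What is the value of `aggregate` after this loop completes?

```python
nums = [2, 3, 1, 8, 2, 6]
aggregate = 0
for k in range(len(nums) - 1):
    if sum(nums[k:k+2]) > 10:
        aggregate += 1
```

Count windows with sum > 10
`aggregate` takes the values: 0

Answer: 0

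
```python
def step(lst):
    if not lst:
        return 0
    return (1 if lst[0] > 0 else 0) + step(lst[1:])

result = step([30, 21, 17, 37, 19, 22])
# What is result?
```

Count of positive elements in [30, 21, 17, 37, 19, 22] = 6

Answer: 6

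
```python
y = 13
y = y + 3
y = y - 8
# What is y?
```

Trace:
`y = 13` → y = 13
`y = y + 3` → y = 16
`y = y - 8` → y = 8
So y = 8

Answer: 8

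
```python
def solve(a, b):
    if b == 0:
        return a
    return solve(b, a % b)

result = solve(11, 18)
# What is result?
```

solve(11, 18) -> solve(18, 11) -> solve(11, 7) -> solve(7, 4) -> solve(4, 3) -> solve(3, 1) -> solve(1, 0) -> 1

Answer: 1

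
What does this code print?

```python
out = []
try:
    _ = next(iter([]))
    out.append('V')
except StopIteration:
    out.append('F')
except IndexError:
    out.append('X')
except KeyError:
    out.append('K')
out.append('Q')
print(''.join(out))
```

Execution trace: 'F' (except StopIteration) → 'Q' (after the try/except). Output: FQ

Answer: FQ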